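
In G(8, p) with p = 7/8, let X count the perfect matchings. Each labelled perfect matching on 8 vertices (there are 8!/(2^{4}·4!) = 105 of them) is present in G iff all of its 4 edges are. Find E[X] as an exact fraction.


K_8 has 8!/(2^{4}·4!) = 105 labelled perfect matchings.
For each such perfect matching H, let X_H = 1 if all 4 edges of H are present in G. Then P[X_H = 1] = p^{4} = (7/8)^{4} = 2401/4096.
By linearity: E[X] = Σ_H E[X_H] = 105 · p^{4} = 105 · 2401/4096 = 252105/4096.
Numerically: E[X] ≈ 61.549.

E[X] = 105 · (7/8)^{4} = 252105/4096 ≈ 61.549.


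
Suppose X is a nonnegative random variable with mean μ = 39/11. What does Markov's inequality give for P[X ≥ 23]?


μ = E[X] = 39/11, a = 23.
Markov: P[X ≥ 23] ≤ μ/a = (39/11)/23 = 39/253.
Numerically: ≈ 0.154.
(Since a = 23 > μ = 3.545, the bound 39/253 is < 1 and informative.)

P[X ≥ 23] ≤ 39/253 ≈ 0.154.


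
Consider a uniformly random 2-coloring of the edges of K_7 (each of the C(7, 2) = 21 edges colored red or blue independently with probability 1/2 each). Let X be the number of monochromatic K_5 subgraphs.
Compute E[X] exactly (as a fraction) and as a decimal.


Let X = Σ_S X_S over the C(7, 5) = 21 subsets S of size 5, where X_S = 1 if the K_5 on S is monochromatic.
For a fixed S, the K_5 on S has C(5, 2) = 10 edges. P[all 10 edges red] = (1/2)^10, and likewise for blue, so P[monochromatic] = 2·(1/2)^10 = 2^{1 − 10} = 1/512.
Summing: E[X] = C(7, 5) · 2^{1 − 10} = 21 · 1/512 = 21/512.
Numerically: E[X] ≈ 0.04102.

E[X] = C(7,5)·2^(1−C(5,2)) = 21/512 ≈ 0.04102.


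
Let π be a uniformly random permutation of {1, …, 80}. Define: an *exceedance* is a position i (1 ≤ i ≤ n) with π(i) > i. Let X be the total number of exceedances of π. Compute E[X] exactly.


Write X = Σ_{i=1}^{80} X_i, where X_i = 1_{π(i) > i}.
For each fixed i, π(i) is uniform over {1, …, 80} (marginal of a uniform permutation), so P[π(i) > i] = (n − i)/n. Summing: Σ_{i=1}^{80} (n − i)/n = (0 + 1 + … + 79)/80 = 80(80 − 1)/(2·80) = (80 − 1)/2.
Hence E[X] = Σ_{i=1}^{80} (80 − i)/80 = 79/2 ≈ 39.5000.

E[X] = 79/2 = 39.5000.


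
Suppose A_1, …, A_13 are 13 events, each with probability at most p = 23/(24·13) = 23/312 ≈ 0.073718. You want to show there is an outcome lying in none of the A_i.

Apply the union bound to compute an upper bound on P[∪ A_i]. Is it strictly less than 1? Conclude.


Union bound: P[∪_{i=1}^{13} A_i] ≤ Σ_i P[A_i] ≤ 13·p = 13·(23/312) = 23/24.
Numerically: 23/24 ≈ 0.958333.
Is 23/24 < 1? YES.
Since P[∪ A_i] ≤ 23/24 < 1, the complement has P[∩ A_i^c] ≥ 1 − 23/24 = 1/24 > 0, so some outcome avoids every A_i.

13·p = 23/24 ≈ 0.958333; existence CERTIFIED by the union bound.


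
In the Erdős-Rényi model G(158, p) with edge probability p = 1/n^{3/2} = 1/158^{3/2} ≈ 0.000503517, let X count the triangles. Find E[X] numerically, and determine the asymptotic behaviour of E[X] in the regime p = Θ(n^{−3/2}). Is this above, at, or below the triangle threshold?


Number of potential triangles: C(158, 3) = 644956.
Each occurs with probability p³ ≈ (0.000503517)³ ≈ 1.27656552e-10.
By linearity: E[X] = C(158, 3)·p³ ≈ 644956 · 1.27656552e-10 ≈ 0.000082.
Since α = 3/2 > 1, p = c/n^{3/2} = o(1/n) is below the triangle threshold p ~ 1/n. Asymptotically E[X] ~ (c³/6)·n^{3(1−α)} = (1³/6)·n^{-1.5} → 0, so by Markov's inequality G has no triangles w.h.p.

E[X] ≈ 0.000082; in regime p = Θ(1/n^{3/2}) E[X] tends to 0 (below the triangle threshold p ~ 1/n).


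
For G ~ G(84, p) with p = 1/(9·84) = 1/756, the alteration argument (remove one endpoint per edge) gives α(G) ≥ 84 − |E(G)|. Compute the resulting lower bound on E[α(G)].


E[|E(G)|] = C(84, 2)·p = 3486 · (1/756) = 83/18.
E[α(G)] ≥ n − E[|E(G)|] = 84 − 83/18 = 1429/18.
Numerically: ≈ 79.38889.
(This is only a lower bound; the true E[α(G)] may be larger.)

E[α(G)] ≥ 1429/18 ≈ 79.38889.


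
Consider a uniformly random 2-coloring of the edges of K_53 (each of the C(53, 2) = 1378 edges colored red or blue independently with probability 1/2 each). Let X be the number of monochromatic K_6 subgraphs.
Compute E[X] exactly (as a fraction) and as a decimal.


Let X = Σ_S X_S over the C(53, 6) = 22957480 subsets S of size 6, where X_S = 1 if the K_6 on S is monochromatic.
For a fixed S, the K_6 on S has C(6, 2) = 15 edges. P[all 15 edges red] = (1/2)^15, and likewise for blue, so P[monochromatic] = 2·(1/2)^15 = 2^{1 − 15} = 1/16384.
By linearity: E[X] = C(53, 6) · 2^{1 − 15} = 22957480 · 1/16384 = 2869685/2048.
Numerically: E[X] ≈ 1401.213.

E[X] = C(53,6)·2^(1−C(6,2)) = 2869685/2048 ≈ 1401.213.


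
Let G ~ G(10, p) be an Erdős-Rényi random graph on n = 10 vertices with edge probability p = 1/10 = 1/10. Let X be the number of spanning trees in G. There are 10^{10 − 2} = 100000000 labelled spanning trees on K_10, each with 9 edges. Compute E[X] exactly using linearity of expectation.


K_10 has 10^{10 − 2} = 100000000 labelled spanning trees.
For each such spanning tree H, let X_H = 1 if all 9 edges of H are present in G. Then P[X_H = 1] = p^{9} = (1/10)^{9} = 1/1000000000.
By linearity: E[X] = Σ_H E[X_H] = 100000000 · p^{9} = 100000000 · 1/1000000000 = 1/10.
Numerically: E[X] ≈ 0.1.

E[X] = 100000000 · (1/10)^{9} = 1/10 ≈ 0.1.


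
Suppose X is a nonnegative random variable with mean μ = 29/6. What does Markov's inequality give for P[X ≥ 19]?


μ = E[X] = 29/6, a = 19.
Markov: P[X ≥ 19] ≤ μ/a = (29/6)/19 = 29/114.
Numerically: ≈ 0.2544.
(Since a = 19 > μ = 4.8333, the bound 29/114 is < 1 and informative.)

P[X ≥ 19] ≤ 29/114 ≈ 0.2544.


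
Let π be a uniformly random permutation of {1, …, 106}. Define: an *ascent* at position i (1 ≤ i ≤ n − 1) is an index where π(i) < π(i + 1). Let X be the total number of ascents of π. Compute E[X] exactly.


Write X = Σ X_I over i = 1, …, 105, with X_I the indicator of one ascent.
There are 105 indicators.
For each fixed i, the pair (π(i), π(i+1)) is a uniformly random ordered pair of distinct values from {1, …, 106}; by symmetry P[π(i) < π(i+1)] = 1/2.
By linearity: E[X] = 105 · (1/2) = (106 − 1) · (1/2) = 105/2 ≈ 52.500.

E[X] = 105/2 = 52.500.


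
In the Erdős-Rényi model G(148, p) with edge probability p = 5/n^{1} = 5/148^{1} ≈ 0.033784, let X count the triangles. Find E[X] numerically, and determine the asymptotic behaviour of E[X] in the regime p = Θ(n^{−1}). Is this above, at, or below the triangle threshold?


Number of potential triangles: C(148, 3) = 529396.
Each occurs with probability p³ ≈ (0.033784)³ ≈ 3.8558920e-05.
By linearity: E[X] = C(148, 3)·p³ ≈ 529396 · 3.8558920e-05 ≈ 20.41294.
Here α = 1, so p = 5/n is exactly at the triangle threshold p ~ 1/n. Asymptotically E[X] → c³/6 = 5³/6 = 125/6 ≈ 20.83333, a bounded constant. In this regime the triangle count is asymptotically Poisson(c³/6).

E[X] ≈ 20.41294; in regime p = Θ(1/n^{1}) E[X] stays bounded (at the triangle threshold p ~ 1/n).


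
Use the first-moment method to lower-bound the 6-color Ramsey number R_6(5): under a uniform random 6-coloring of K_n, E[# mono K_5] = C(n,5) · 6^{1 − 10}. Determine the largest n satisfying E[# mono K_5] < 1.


We need C(n, 5) · 6^{1 − 10} < 1, i.e. C(n, 5) < 6^{10 − 1} = 10077696.
Check values of n near the boundary:
  n = 61: C(61, 5) = 5949147; 5949147 < 10077696? YES
  n = 62: C(62, 5) = 6471002; 6471002 < 10077696? YES
  n = 63: C(63, 5) = 7028847; 7028847 < 10077696? YES
  n = 64: C(64, 5) = 7624512; 7624512 < 10077696? YES
  n = 65: C(65, 5) = 8259888; 8259888 < 10077696? YES
  n = 66: C(66, 5) = 8936928; 8936928 < 10077696? YES
  n = 67: C(67, 5) = 9657648; 9657648 < 10077696? YES
  n = 68: C(68, 5) = 10424128; 10424128 < 10077696? NO
The largest n with C(n, 5) < 10077696 is n = 67 (where E[X] = 67067/69984 ≈ 0.95832). Hence R_6(5) > 67, i.e. R_6(5) ≥ 68.

Largest n = 67; hence R_6(5) > 67.


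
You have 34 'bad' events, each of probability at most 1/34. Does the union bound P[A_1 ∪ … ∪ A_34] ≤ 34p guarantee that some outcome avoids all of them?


Union bound: P[∪_{i=1}^{34} A_i] ≤ Σ_i P[A_i] ≤ 34·p = 34·(1/34) = 1.
Numerically: 1 ≈ 1.000000.
Is 1 < 1? NO.
Since the bound 1 is ≥ 1, the union bound is uninformative here; it does NOT by itself certify existence.

34·p = 1 ≈ 1.000000; existence NOT certified by the union bound.


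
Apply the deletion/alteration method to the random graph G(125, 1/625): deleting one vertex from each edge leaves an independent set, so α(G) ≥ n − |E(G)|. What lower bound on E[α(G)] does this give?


E[|E(G)|] = C(125, 2)·p = 7750 · (1/625) = 62/5.
E[α(G)] ≥ n − E[|E(G)|] = 125 − 62/5 = 563/5.
Numerically: ≈ 112.600.
(This is only a lower bound; the true E[α(G)] may be larger.)

E[α(G)] ≥ 563/5 ≈ 112.600.


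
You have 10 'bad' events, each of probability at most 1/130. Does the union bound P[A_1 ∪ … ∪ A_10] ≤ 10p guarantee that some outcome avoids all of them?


Union bound: P[∪_{i=1}^{10} A_i] ≤ Σ_i P[A_i] ≤ 10·p = 10·(1/130) = 1/13.
Numerically: 1/13 ≈ 0.0769.
Is 1/13 < 1? YES.
Since P[∪ A_i] ≤ 1/13 < 1, the complement has P[∩ A_i^c] ≥ 1 − 1/13 = 12/13 > 0, so some outcome avoids every A_i.

10·p = 1/13 ≈ 0.0769; existence CERTIFIED by the union bound.


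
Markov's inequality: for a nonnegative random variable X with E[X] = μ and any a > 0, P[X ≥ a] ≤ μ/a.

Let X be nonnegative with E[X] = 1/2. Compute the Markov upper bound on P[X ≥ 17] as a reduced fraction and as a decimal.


μ = E[X] = 1/2, a = 17.
Markov: P[X ≥ 17] ≤ μ/a = (1/2)/17 = 1/34.
Numerically: ≈ 0.0294.
(Since a = 17 > μ = 0.5000, the bound 1/34 is < 1 and informative.)

P[X ≥ 17] ≤ 1/34 ≈ 0.0294.


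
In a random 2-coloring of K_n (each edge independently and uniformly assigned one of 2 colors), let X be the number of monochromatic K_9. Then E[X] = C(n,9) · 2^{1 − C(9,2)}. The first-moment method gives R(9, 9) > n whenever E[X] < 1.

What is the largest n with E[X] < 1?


We need C(n, 9) · 2^{1 − 36} < 1, i.e. C(n, 9) < 2^{36 − 1} = 34359738368.
Check values of n near the boundary:
  n = 59: C(59, 9) = 12565671261; 12565671261 < 34359738368? YES
  n = 60: C(60, 9) = 14783142660; 14783142660 < 34359738368? YES
  n = 61: C(61, 9) = 17341763505; 17341763505 < 34359738368? YES
  n = 62: C(62, 9) = 20286591270; 20286591270 < 34359738368? YES
  n = 63: C(63, 9) = 23667689815; 23667689815 < 34359738368? YES
  n = 64: C(64, 9) = 27540584512; 27540584512 < 34359738368? YES
  n = 65: C(65, 9) = 31966749880; 31966749880 < 34359738368? YES
  n = 66: C(66, 9) = 37014131440; 37014131440 < 34359738368? NO
The largest n with C(n, 9) < 34359738368 is n = 65 (where E[X] = 3995843735/4294967296 ≈ 0.93035). Hence R(9, 9) > 65, i.e. R(9, 9) ≥ 66.

Largest n = 65; hence R(9, 9) > 65.


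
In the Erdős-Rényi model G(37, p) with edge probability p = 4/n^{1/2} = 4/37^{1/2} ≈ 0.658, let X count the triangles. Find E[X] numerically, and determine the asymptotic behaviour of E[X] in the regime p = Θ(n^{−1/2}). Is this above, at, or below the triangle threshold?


Number of potential triangles: C(37, 3) = 7770.
Each occurs with probability p³ ≈ (0.658)³ ≈ 2.84366e-01.
By linearity: E[X] = C(37, 3)·p³ ≈ 7770 · 2.84366e-01 ≈ 2209.522.
Since α = 1/2 < 1, p = c/n^{1/2} ≫ 1/n is above the triangle threshold p ~ 1/n. Asymptotically E[X] ~ (c³/6)·n^{3(1−α)} = (4³/6)·n^{1.5} → ∞; triangles are abundant w.h.p.

E[X] ≈ 2209.522; in regime p = Θ(1/n^{1/2}) E[X] diverges (above the triangle threshold p ~ 1/n).


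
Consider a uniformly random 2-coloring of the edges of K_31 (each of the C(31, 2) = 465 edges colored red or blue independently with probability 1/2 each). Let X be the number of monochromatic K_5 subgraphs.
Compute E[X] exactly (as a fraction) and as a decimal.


Let X = Σ_S X_S over the C(31, 5) = 169911 subsets S of size 5, where X_S = 1 if the K_5 on S is monochromatic.
For a fixed S, the K_5 on S has C(5, 2) = 10 edges. P[all 10 edges red] = (1/2)^10, and likewise for blue, so P[monochromatic] = 2·(1/2)^10 = 2^{1 − 10} = 1/512.
Summing: E[X] = C(31, 5) · 2^{1 − 10} = 169911 · 1/512 = 169911/512.
Numerically: E[X] ≈ 331.85742.

E[X] = C(31,5)·2^(1−C(5,2)) = 169911/512 ≈ 331.85742.


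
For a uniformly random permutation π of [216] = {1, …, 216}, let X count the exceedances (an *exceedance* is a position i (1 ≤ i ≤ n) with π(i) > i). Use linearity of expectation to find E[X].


Write X = Σ_{i=1}^{216} X_i, where X_i = 1_{π(i) > i}.
For each fixed i, π(i) is uniform over {1, …, 216} (marginal of a uniform permutation), so P[π(i) > i] = (n − i)/n. Summing: Σ_{i=1}^{216} (n − i)/n = (0 + 1 + … + 215)/216 = 216(216 − 1)/(2·216) = (216 − 1)/2.
Hence E[X] = Σ_{i=1}^{216} (216 − i)/216 = 215/2 ≈ 107.5000.

E[X] = 215/2 = 107.5000.


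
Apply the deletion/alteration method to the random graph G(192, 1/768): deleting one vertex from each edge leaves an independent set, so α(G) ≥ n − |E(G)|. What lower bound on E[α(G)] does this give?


E[|E(G)|] = C(192, 2)·p = 18336 · (1/768) = 191/8.
E[α(G)] ≥ n − E[|E(G)|] = 192 − 191/8 = 1345/8.
Numerically: ≈ 168.1250.
(This is only a lower bound; the true E[α(G)] may be larger.)

E[α(G)] ≥ 1345/8 ≈ 168.1250.


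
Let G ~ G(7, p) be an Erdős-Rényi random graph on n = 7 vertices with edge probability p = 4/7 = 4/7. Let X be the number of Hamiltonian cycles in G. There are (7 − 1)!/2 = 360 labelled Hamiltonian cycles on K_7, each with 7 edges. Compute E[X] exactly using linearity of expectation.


K_7 has (7 − 1)!/2 = 360 labelled Hamiltonian cycles.
For each such Hamiltonian cycle H, let X_H = 1 if all 7 edges of H are present in G. Then P[X_H = 1] = p^{7} = (4/7)^{7} = 16384/823543.
Summing the indicators: E[X] = Σ_H E[X_H] = 360 · p^{7} = 360 · 16384/823543 = 5898240/823543.
Numerically: E[X] ≈ 7.16.

E[X] = 360 · (4/7)^{7} = 5898240/823543 ≈ 7.16.


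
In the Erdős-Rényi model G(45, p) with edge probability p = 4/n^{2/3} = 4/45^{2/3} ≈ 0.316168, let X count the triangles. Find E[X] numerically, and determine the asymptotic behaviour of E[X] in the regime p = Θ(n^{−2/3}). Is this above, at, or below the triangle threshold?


Number of potential triangles: C(45, 3) = 14190.
Each occurs with probability p³ ≈ (0.316168)³ ≈ 3.16049383e-02.
By linearity: E[X] = C(45, 3)·p³ ≈ 14190 · 3.16049383e-02 ≈ 448.474074.
Since α = 2/3 < 1, p = c/n^{2/3} ≫ 1/n is above the triangle threshold p ~ 1/n. Asymptotically E[X] ~ (c³/6)·n^{3(1−α)} = (4³/6)·n^{1} → ∞; triangles are abundant w.h.p.

E[X] ≈ 448.474074; in regime p = Θ(1/n^{2/3}) E[X] diverges (above the triangle threshold p ~ 1/n).


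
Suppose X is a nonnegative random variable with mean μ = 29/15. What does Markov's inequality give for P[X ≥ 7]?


μ = E[X] = 29/15, a = 7.
Markov: P[X ≥ 7] ≤ μ/a = (29/15)/7 = 29/105.
Numerically: ≈ 0.276190.
(Since a = 7 > μ = 1.933333, the bound 29/105 is < 1 and informative.)

P[X ≥ 7] ≤ 29/105 ≈ 0.276190.


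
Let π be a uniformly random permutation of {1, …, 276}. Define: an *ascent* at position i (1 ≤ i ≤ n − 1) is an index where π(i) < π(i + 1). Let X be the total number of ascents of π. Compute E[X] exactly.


Write X = Σ X_I over i = 1, …, 275, with X_I the indicator of one ascent.
There are 275 indicators.
For each fixed i, the pair (π(i), π(i+1)) is a uniformly random ordered pair of distinct values from {1, …, 276}; by symmetry P[π(i) < π(i+1)] = 1/2.
By linearity: E[X] = 275 · (1/2) = (276 − 1) · (1/2) = 275/2 ≈ 137.500.

E[X] = 275/2 = 137.500.


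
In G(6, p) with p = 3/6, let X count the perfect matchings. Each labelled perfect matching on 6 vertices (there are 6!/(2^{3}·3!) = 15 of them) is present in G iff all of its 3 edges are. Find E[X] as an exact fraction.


K_6 has 6!/(2^{3}·3!) = 15 labelled perfect matchings.
For each such perfect matching H, let X_H = 1 if all 3 edges of H are present in G. Then P[X_H = 1] = p^{3} = (1/2)^{3} = 1/8.
By linearity of expectation: E[X] = Σ_H E[X_H] = 15 · p^{3} = 15 · 1/8 = 15/8.
Numerically: E[X] ≈ 1.88.

E[X] = 15 · (1/2)^{3} = 15/8 ≈ 1.88.


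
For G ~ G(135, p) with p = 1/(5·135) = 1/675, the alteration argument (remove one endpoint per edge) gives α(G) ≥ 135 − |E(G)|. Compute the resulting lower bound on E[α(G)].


E[|E(G)|] = C(135, 2)·p = 9045 · (1/675) = 67/5.
E[α(G)] ≥ n − E[|E(G)|] = 135 − 67/5 = 608/5.
Numerically: ≈ 121.600000.
(This is only a lower bound; the true E[α(G)] may be larger.)

E[α(G)] ≥ 608/5 ≈ 121.600000.


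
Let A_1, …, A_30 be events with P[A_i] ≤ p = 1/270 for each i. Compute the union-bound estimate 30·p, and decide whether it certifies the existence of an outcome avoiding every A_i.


Union bound: P[∪_{i=1}^{30} A_i] ≤ Σ_i P[A_i] ≤ 30·p = 30·(1/270) = 1/9.
Numerically: 1/9 ≈ 0.1111111.
Is 1/9 < 1? YES.
Since P[∪ A_i] ≤ 1/9 < 1, the complement has P[∩ A_i^c] ≥ 1 − 1/9 = 8/9 > 0, so some outcome avoids every A_i.

30·p = 1/9 ≈ 0.1111111; existence CERTIFIED by the union bound.


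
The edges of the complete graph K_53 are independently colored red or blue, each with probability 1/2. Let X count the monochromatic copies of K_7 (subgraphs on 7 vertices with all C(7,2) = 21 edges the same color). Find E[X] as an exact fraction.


Let X = Σ_S X_S over the C(53, 7) = 154143080 subsets S of size 7, where X_S = 1 if the K_7 on S is monochromatic.
For a fixed S, the K_7 on S has C(7, 2) = 21 edges. P[all 21 edges red] = (1/2)^21, and likewise for blue, so P[monochromatic] = 2·(1/2)^21 = 2^{1 − 21} = 1/1048576.
Summing: E[X] = C(53, 7) · 2^{1 − 21} = 154143080 · 1/1048576 = 19267885/131072.
Numerically: E[X] ≈ 147.002296.

E[X] = C(53,7)·2^(1−C(7,2)) = 19267885/131072 ≈ 147.002296.


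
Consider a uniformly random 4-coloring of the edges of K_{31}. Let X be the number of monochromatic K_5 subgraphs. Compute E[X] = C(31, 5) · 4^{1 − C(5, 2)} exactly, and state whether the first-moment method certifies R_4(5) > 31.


E[X] = C(31, 5) · 4^{1 − 10} = 169911 · 4^{−9} = 169911/262144.
As a reduced fraction: E[X] = 169911/262144 ≈ 0.648159.
Is E[X] < 1? YES.
Since E[X] < 1, there exists a 4-coloring of K_{31} with no monochromatic K_5; hence R_4(5) > 31.

E[X] = 169911/262144 ≈ 0.648159; E[X] < 1, so R_4(5) > 31.


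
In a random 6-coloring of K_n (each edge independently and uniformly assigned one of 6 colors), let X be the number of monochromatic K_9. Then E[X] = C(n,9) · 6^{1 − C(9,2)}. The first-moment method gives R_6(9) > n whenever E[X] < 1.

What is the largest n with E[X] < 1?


We need C(n, 9) · 6^{1 − 36} < 1, i.e. C(n, 9) < 6^{36 − 1} = 1719070799748422591028658176.
Check values of n near the boundary:
  n = 4407: C(4407, 9) = 1713856532599459170657070050; 1713856532599459170657070050 < 1719070799748422591028658176? YES
  n = 4408: C(4408, 9) = 1717362945146264156457459600; 1717362945146264156457459600 < 1719070799748422591028658176? YES
  n = 4409: C(4409, 9) = 1720875732988608787686577131; 1720875732988608787686577131 < 1719070799748422591028658176? NO
The largest n with C(n, 9) < 1719070799748422591028658176 is n = 4408 (where E[X] = 35778394690547169926197075/35813974994758803979763712 ≈ 0.9990). Hence R_6(9) > 4408, i.e. R_6(9) ≥ 4409.

Largest n = 4408; hence R_6(9) > 4408.


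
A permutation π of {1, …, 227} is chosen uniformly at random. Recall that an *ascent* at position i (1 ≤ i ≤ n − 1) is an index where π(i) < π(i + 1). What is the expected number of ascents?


Write X = Σ X_I over i = 1, …, 226, with X_I the indicator of one ascent.
There are 226 indicators.
For each fixed i, the pair (π(i), π(i+1)) is a uniformly random ordered pair of distinct values from {1, …, 227}; by symmetry P[π(i) < π(i+1)] = 1/2.
By linearity: E[X] = 226 · (1/2) = (227 − 1) · (1/2) = 113 ≈ 113.00000.

E[X] = 113 = 113.00000.


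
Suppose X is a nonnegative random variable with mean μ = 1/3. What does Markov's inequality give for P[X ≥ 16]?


μ = E[X] = 1/3, a = 16.
Markov: P[X ≥ 16] ≤ μ/a = (1/3)/16 = 1/48.
Numerically: ≈ 0.02083.
(Since a = 16 > μ = 0.33333, the bound 1/48 is < 1 and informative.)

P[X ≥ 16] ≤ 1/48 ≈ 0.02083.


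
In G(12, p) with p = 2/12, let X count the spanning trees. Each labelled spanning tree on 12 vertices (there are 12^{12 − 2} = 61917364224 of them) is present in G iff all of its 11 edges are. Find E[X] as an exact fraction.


K_12 has 12^{12 − 2} = 61917364224 labelled spanning trees.
For each such spanning tree H, let X_H = 1 if all 11 edges of H are present in G. Then P[X_H = 1] = p^{11} = (1/6)^{11} = 1/362797056.
By linearity: E[X] = Σ_H E[X_H] = 61917364224 · p^{11} = 61917364224 · 1/362797056 = 512/3.
Numerically: E[X] ≈ 170.667.

E[X] = 61917364224 · (1/6)^{11} = 512/3 ≈ 170.667.


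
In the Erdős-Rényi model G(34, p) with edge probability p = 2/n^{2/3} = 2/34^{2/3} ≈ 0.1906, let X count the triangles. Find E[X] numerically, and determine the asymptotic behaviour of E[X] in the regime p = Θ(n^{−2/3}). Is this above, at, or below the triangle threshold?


Number of potential triangles: C(34, 3) = 5984.
Each occurs with probability p³ ≈ (0.1906)³ ≈ 6.920415e-03.
By linearity: E[X] = C(34, 3)·p³ ≈ 5984 · 6.920415e-03 ≈ 41.4118.
Since α = 2/3 < 1, p = c/n^{2/3} ≫ 1/n is above the triangle threshold p ~ 1/n. Asymptotically E[X] ~ (c³/6)·n^{3(1−α)} = (2³/6)·n^{1} → ∞; triangles are abundant w.h.p.

E[X] ≈ 41.4118; in regime p = Θ(1/n^{2/3}) E[X] diverges (above the triangle threshold p ~ 1/n).


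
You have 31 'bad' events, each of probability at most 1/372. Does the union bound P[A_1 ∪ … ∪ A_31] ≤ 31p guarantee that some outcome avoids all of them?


Union bound: P[∪_{i=1}^{31} A_i] ≤ Σ_i P[A_i] ≤ 31·p = 31·(1/372) = 1/12.
Numerically: 1/12 ≈ 0.083.
Is 1/12 < 1? YES.
Since P[∪ A_i] ≤ 1/12 < 1, the complement has P[∩ A_i^c] ≥ 1 − 1/12 = 11/12 > 0, so some outcome avoids every A_i.

31·p = 1/12 ≈ 0.083; existence CERTIFIED by the union bound.


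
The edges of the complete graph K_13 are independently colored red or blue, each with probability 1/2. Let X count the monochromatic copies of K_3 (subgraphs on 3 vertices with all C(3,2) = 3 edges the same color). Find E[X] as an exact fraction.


Let X = Σ_S X_S over the C(13, 3) = 286 subsets S of size 3, where X_S = 1 if the K_3 on S is monochromatic.
For a fixed S, the K_3 on S has C(3, 2) = 3 edges. P[all 3 edges red] = (1/2)^3, and likewise for blue, so P[monochromatic] = 2·(1/2)^3 = 2^{1 − 3} = 1/4.
Summing: E[X] = C(13, 3) · 2^{1 − 3} = 286 · 1/4 = 143/2.
Numerically: E[X] ≈ 71.500000.

E[X] = C(13,3)·2^(1−C(3,2)) = 143/2 ≈ 71.500000.


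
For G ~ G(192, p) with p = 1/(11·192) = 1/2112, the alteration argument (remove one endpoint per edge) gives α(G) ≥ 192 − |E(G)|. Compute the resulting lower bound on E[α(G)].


E[|E(G)|] = C(192, 2)·p = 18336 · (1/2112) = 191/22.
E[α(G)] ≥ n − E[|E(G)|] = 192 − 191/22 = 4033/22.
Numerically: ≈ 183.318.
(This is only a lower bound; the true E[α(G)] may be larger.)

E[α(G)] ≥ 4033/22 ≈ 183.318.


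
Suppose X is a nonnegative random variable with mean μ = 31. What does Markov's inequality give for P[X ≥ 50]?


μ = E[X] = 31, a = 50.
Markov: P[X ≥ 50] ≤ μ/a = (31)/50 = 31/50.
Numerically: ≈ 0.620.
(Since a = 50 > μ = 31.000, the bound 31/50 is < 1 and informative.)

P[X ≥ 50] ≤ 31/50 ≈ 0.620.


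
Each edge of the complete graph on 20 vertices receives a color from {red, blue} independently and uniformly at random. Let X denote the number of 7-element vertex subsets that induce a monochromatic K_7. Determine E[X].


Let X = Σ_S X_S over the C(20, 7) = 77520 subsets S of size 7, where X_S = 1 if the K_7 on S is monochromatic.
For a fixed S, the K_7 on S has C(7, 2) = 21 edges. P[all 21 edges red] = (1/2)^21, and likewise for blue, so P[monochromatic] = 2·(1/2)^21 = 2^{1 − 21} = 1/1048576.
By linearity of expectation: E[X] = C(20, 7) · 2^{1 − 21} = 77520 · 1/1048576 = 4845/65536.
Numerically: E[X] ≈ 0.0739.

E[X] = C(20,7)·2^(1−C(7,2)) = 4845/65536 ≈ 0.0739.


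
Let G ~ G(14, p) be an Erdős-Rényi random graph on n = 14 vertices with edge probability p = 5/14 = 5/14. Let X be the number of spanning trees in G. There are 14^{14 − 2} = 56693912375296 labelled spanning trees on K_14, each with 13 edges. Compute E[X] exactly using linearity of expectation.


K_14 has 14^{14 − 2} = 56693912375296 labelled spanning trees.
For each such spanning tree H, let X_H = 1 if all 13 edges of H are present in G. Then P[X_H = 1] = p^{13} = (5/14)^{13} = 1220703125/793714773254144.
Summing the indicators: E[X] = Σ_H E[X_H] = 56693912375296 · p^{13} = 56693912375296 · 1220703125/793714773254144 = 1220703125/14.
Numerically: E[X] ≈ 8.72e+07.

E[X] = 56693912375296 · (5/14)^{13} = 1220703125/14 ≈ 8.72e+07.


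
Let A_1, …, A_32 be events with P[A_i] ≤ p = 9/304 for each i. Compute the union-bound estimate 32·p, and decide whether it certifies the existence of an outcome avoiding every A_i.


Union bound: P[∪_{i=1}^{32} A_i] ≤ Σ_i P[A_i] ≤ 32·p = 32·(9/304) = 18/19.
Numerically: 18/19 ≈ 0.9473684.
Is 18/19 < 1? YES.
Since P[∪ A_i] ≤ 18/19 < 1, the complement has P[∩ A_i^c] ≥ 1 − 18/19 = 1/19 > 0, so some outcome avoids every A_i.

32·p = 18/19 ≈ 0.9473684; existence CERTIFIED by the union bound.


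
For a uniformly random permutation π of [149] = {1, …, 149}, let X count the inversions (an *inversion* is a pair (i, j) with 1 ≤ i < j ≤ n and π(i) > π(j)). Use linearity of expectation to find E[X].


Write X = Σ X_I over the C(149, 2) = 11026 pairs i < j, with X_I the indicator of one inversion.
There are 11026 indicators.
For each fixed pair i < j, the values π(i) and π(j) are two distinct elements of {1, …, 149} in uniformly random order; by symmetry P[π(i) > π(j)] = 1/2.
By linearity: E[X] = 11026 · (1/2) = C(149, 2) · (1/2) = 11026/2 = 5513 ≈ 5513.00000.

E[X] = 5513 = 5513.00000.


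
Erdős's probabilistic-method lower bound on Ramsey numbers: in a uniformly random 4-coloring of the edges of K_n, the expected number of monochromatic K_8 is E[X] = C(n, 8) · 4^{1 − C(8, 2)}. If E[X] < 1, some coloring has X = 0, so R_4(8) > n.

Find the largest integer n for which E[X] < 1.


We need C(n, 8) · 4^{1 − 28} < 1, i.e. C(n, 8) < 4^{28 − 1} = 18014398509481984.
Check values of n near the boundary:
  n = 404: C(404, 8) = 16415071523485570; 16415071523485570 < 18014398509481984? YES
  n = 405: C(405, 8) = 16745853821188050; 16745853821188050 < 18014398509481984? YES
  n = 406: C(406, 8) = 17082453897995850; 17082453897995850 < 18014398509481984? YES
  n = 407: C(407, 8) = 17424959239309050; 17424959239309050 < 18014398509481984? YES
  n = 408: C(408, 8) = 17773458424095231; 17773458424095231 < 18014398509481984? YES
  n = 409: C(409, 8) = 18128041135797879; 18128041135797879 < 18014398509481984? NO
  n = 410: C(410, 8) = 18488798173326195; 18488798173326195 < 18014398509481984? NO
  n = 411: C(411, 8) = 18855821462126715; 18855821462126715 < 18014398509481984? NO
The largest n with C(n, 8) < 18014398509481984 is n = 408 (where E[X] = 17773458424095231/18014398509481984 ≈ 0.98663). Hence R_4(8) > 408, i.e. R_4(8) ≥ 409.

Largest n = 408; hence R_4(8) > 408.


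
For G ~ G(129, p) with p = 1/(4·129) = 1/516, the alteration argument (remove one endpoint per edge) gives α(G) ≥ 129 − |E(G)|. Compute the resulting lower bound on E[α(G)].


E[|E(G)|] = C(129, 2)·p = 8256 · (1/516) = 16.
E[α(G)] ≥ n − E[|E(G)|] = 129 − 16 = 113.
Numerically: ≈ 113.00000.
(This is only a lower bound; the true E[α(G)] may be larger.)

E[α(G)] ≥ 113 ≈ 113.00000.


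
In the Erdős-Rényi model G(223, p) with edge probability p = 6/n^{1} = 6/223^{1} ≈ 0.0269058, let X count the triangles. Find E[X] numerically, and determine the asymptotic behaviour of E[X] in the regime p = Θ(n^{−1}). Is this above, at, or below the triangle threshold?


Number of potential triangles: C(223, 3) = 1823471.
Each occurs with probability p³ ≈ (0.0269058)³ ≈ 1.94777668e-05.
By linearity: E[X] = C(223, 3)·p³ ≈ 1823471 · 1.94777668e-05 ≈ 35.517143.
Here α = 1, so p = 6/n is exactly at the triangle threshold p ~ 1/n. Asymptotically E[X] → c³/6 = 6³/6 = 36 ≈ 36.000000, a bounded constant. In this regime the triangle count is asymptotically Poisson(c³/6).

E[X] ≈ 35.517143; in regime p = Θ(1/n^{1}) E[X] stays bounded (at the triangle threshold p ~ 1/n).


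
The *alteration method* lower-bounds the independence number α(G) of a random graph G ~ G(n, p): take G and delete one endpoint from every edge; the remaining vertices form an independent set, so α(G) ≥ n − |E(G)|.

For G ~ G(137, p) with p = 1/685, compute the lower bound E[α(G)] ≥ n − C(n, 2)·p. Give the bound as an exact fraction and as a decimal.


E[|E(G)|] = C(137, 2)·p = 9316 · (1/685) = 68/5.
E[α(G)] ≥ n − E[|E(G)|] = 137 − 68/5 = 617/5.
Numerically: ≈ 123.4000.
(This is only a lower bound; the true E[α(G)] may be larger.)

E[α(G)] ≥ 617/5 ≈ 123.4000.


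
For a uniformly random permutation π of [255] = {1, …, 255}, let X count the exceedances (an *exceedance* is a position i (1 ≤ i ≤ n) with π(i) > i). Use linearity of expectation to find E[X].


Write X = Σ_{i=1}^{255} X_i, where X_i = 1_{π(i) > i}.
For each fixed i, π(i) is uniform over {1, …, 255} (marginal of a uniform permutation), so P[π(i) > i] = (n − i)/n. Summing: Σ_{i=1}^{255} (n − i)/n = (0 + 1 + … + 254)/255 = 255(255 − 1)/(2·255) = (255 − 1)/2.
Hence E[X] = Σ_{i=1}^{255} (255 − i)/255 = 127 ≈ 127.0000.

E[X] = 127 = 127.0000.


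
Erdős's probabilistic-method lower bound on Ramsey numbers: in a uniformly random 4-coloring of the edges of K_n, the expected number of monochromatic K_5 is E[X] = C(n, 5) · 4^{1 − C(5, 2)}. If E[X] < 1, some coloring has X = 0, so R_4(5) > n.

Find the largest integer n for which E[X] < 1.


We need C(n, 5) · 4^{1 − 10} < 1, i.e. C(n, 5) < 4^{10 − 1} = 262144.
Check values of n near the boundary:
  n = 32: C(32, 5) = 201376; 201376 < 262144? YES
  n = 33: C(33, 5) = 237336; 237336 < 262144? YES
  n = 34: C(34, 5) = 278256; 278256 < 262144? NO
  n = 35: C(35, 5) = 324632; 324632 < 262144? NO
The largest n with C(n, 5) < 262144 is n = 33 (where E[X] = 29667/32768 ≈ 0.9053650). Hence R_4(5) > 33, i.e. R_4(5) ≥ 34.

Largest n = 33; hence R_4(5) > 33.


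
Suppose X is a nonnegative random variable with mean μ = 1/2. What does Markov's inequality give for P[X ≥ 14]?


μ = E[X] = 1/2, a = 14.
Markov: P[X ≥ 14] ≤ μ/a = (1/2)/14 = 1/28.
Numerically: ≈ 0.036.
(Since a = 14 > μ = 0.500, the bound 1/28 is < 1 and informative.)

P[X ≥ 14] ≤ 1/28 ≈ 0.036.


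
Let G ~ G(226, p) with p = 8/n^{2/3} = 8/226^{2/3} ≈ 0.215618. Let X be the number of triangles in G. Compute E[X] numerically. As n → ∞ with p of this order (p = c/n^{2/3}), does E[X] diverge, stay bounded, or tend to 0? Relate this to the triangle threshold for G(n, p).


Number of potential triangles: C(226, 3) = 1898400.
Each occurs with probability p³ ≈ (0.215618)³ ≈ 1.00242775e-02.
By linearity: E[X] = C(226, 3)·p³ ≈ 1898400 · 1.00242775e-02 ≈ 19030.088496.
Since α = 2/3 < 1, p = c/n^{2/3} ≫ 1/n is above the triangle threshold p ~ 1/n. Asymptotically E[X] ~ (c³/6)·n^{3(1−α)} = (8³/6)·n^{1} → ∞; triangles are abundant w.h.p.

E[X] ≈ 19030.088496; in regime p = Θ(1/n^{2/3}) E[X] diverges (above the triangle threshold p ~ 1/n).


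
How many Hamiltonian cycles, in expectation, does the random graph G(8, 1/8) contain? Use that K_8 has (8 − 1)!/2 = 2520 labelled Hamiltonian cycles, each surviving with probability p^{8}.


K_8 has (8 − 1)!/2 = 2520 labelled Hamiltonian cycles.
For each such Hamiltonian cycle H, let X_H = 1 if all 8 edges of H are present in G. Then P[X_H = 1] = p^{8} = (1/8)^{8} = 1/16777216.
Summing the indicators: E[X] = Σ_H E[X_H] = 2520 · p^{8} = 2520 · 1/16777216 = 315/2097152.
Numerically: E[X] ≈ 0.0001502.

E[X] = 2520 · (1/8)^{8} = 315/2097152 ≈ 0.0001502.


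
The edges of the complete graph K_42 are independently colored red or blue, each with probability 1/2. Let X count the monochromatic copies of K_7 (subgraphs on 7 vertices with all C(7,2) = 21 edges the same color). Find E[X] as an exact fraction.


Let X = Σ_S X_S over the C(42, 7) = 26978328 subsets S of size 7, where X_S = 1 if the K_7 on S is monochromatic.
For a fixed S, the K_7 on S has C(7, 2) = 21 edges. P[all 21 edges red] = (1/2)^21, and likewise for blue, so P[monochromatic] = 2·(1/2)^21 = 2^{1 − 21} = 1/1048576.
Summing: E[X] = C(42, 7) · 2^{1 − 21} = 26978328 · 1/1048576 = 3372291/131072.
Numerically: E[X] ≈ 25.72854.

E[X] = C(42,7)·2^(1−C(7,2)) = 3372291/131072 ≈ 25.72854.


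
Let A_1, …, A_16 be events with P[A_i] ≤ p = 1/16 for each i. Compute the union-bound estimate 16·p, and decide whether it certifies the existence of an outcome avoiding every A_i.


Union bound: P[∪_{i=1}^{16} A_i] ≤ Σ_i P[A_i] ≤ 16·p = 16·(1/16) = 1.
Numerically: 1 ≈ 1.000000.
Is 1 < 1? NO.
Since the bound 1 is ≥ 1, the union bound is uninformative here; it does NOT by itself certify existence.

16·p = 1 ≈ 1.000000; existence NOT certified by the union bound.


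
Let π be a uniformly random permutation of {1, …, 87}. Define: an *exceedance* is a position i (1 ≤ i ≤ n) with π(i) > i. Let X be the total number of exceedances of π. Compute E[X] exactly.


Write X = Σ_{i=1}^{87} X_i, where X_i = 1_{π(i) > i}.
For each fixed i, π(i) is uniform over {1, …, 87} (marginal of a uniform permutation), so P[π(i) > i] = (n − i)/n. Summing: Σ_{i=1}^{87} (n − i)/n = (0 + 1 + … + 86)/87 = 87(87 − 1)/(2·87) = (87 − 1)/2.
Hence E[X] = Σ_{i=1}^{87} (87 − i)/87 = 43 ≈ 43.0000.

E[X] = 43 = 43.0000.


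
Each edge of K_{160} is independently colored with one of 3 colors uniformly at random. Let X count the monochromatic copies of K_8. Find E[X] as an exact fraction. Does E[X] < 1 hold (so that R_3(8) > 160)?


E[X] = C(160, 8) · 3^{1 − 28} = 8917061687820 · 3^{−27} = 8917061687820/7625597484987.
As a reduced fraction: E[X] = 990784631980/847288609443 ≈ 1.1694.
Is E[X] < 1? NO.
Since E[X] ≥ 1, the first-moment bound is inconclusive at n = 160; it does NOT by itself certify R_3(8) > 160.

E[X] = 990784631980/847288609443 ≈ 1.1694; E[X] ≥ 1; first-moment method inconclusive here.


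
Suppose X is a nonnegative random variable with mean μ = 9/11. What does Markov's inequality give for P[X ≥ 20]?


μ = E[X] = 9/11, a = 20.
Markov: P[X ≥ 20] ≤ μ/a = (9/11)/20 = 9/220.
Numerically: ≈ 0.040909.
(Since a = 20 > μ = 0.818182, the bound 9/220 is < 1 and informative.)

P[X ≥ 20] ≤ 9/220 ≈ 0.040909.


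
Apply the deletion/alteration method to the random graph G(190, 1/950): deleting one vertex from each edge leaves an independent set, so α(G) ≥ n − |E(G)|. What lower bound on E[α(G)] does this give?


E[|E(G)|] = C(190, 2)·p = 17955 · (1/950) = 189/10.
E[α(G)] ≥ n − E[|E(G)|] = 190 − 189/10 = 1711/10.
Numerically: ≈ 171.10000.
(This is only a lower bound; the true E[α(G)] may be larger.)

E[α(G)] ≥ 1711/10 ≈ 171.10000.


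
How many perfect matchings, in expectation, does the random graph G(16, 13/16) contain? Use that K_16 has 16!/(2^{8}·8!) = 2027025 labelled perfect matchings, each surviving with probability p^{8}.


K_16 has 16!/(2^{8}·8!) = 2027025 labelled perfect matchings.
For each such perfect matching H, let X_H = 1 if all 8 edges of H are present in G. Then P[X_H = 1] = p^{8} = (13/16)^{8} = 815730721/4294967296.
Summing the indicators: E[X] = Σ_H E[X_H] = 2027025 · p^{8} = 2027025 · 815730721/4294967296 = 1653506564735025/4294967296.
Numerically: E[X] ≈ 3.85e+05.

E[X] = 2027025 · (13/16)^{8} = 1653506564735025/4294967296 ≈ 3.85e+05.


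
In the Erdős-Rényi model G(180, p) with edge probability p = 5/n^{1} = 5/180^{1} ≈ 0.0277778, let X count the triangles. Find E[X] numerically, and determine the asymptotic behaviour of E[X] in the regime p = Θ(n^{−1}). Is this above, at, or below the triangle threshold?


Number of potential triangles: C(180, 3) = 955860.
Each occurs with probability p³ ≈ (0.0277778)³ ≈ 2.14334705e-05.
By linearity: E[X] = C(180, 3)·p³ ≈ 955860 · 2.14334705e-05 ≈ 20.487397.
Here α = 1, so p = 5/n is exactly at the triangle threshold p ~ 1/n. Asymptotically E[X] → c³/6 = 5³/6 = 125/6 ≈ 20.833333, a bounded constant. In this regime the triangle count is asymptotically Poisson(c³/6).

E[X] ≈ 20.487397; in regime p = Θ(1/n^{1}) E[X] stays bounded (at the triangle threshold p ~ 1/n).


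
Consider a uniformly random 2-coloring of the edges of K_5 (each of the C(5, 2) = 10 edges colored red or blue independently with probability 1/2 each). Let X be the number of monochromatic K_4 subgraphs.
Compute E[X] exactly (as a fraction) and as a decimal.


Let X = Σ_S X_S over the C(5, 4) = 5 subsets S of size 4, where X_S = 1 if the K_4 on S is monochromatic.
For a fixed S, the K_4 on S has C(4, 2) = 6 edges. P[all 6 edges red] = (1/2)^6, and likewise for blue, so P[monochromatic] = 2·(1/2)^6 = 2^{1 − 6} = 1/32.
By linearity of expectation: E[X] = C(5, 4) · 2^{1 − 6} = 5 · 1/32 = 5/32.
Numerically: E[X] ≈ 0.156250.

E[X] = C(5,4)·2^(1−C(4,2)) = 5/32 ≈ 0.156250.


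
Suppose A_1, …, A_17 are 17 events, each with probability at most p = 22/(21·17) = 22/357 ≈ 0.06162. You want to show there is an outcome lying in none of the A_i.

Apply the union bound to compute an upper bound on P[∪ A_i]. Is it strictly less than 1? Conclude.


Union bound: P[∪_{i=1}^{17} A_i] ≤ Σ_i P[A_i] ≤ 17·p = 17·(22/357) = 22/21.
Numerically: 22/21 ≈ 1.04762.
Is 22/21 < 1? NO.
Since the bound 22/21 is ≥ 1, the union bound is uninformative here; it does NOT by itself certify existence.

17·p = 22/21 ≈ 1.04762; existence NOT certified by the union bound.


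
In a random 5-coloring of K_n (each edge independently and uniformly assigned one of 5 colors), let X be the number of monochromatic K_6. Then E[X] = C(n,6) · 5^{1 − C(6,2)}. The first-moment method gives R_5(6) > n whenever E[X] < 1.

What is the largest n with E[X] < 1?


We need C(n, 6) · 5^{1 − 15} < 1, i.e. C(n, 6) < 5^{15 − 1} = 6103515625.
Check values of n near the boundary:
  n = 125: C(125, 6) = 4690625500; 4690625500 < 6103515625? YES
  n = 126: C(126, 6) = 4925156775; 4925156775 < 6103515625? YES
  n = 127: C(127, 6) = 5169379425; 5169379425 < 6103515625? YES
  n = 128: C(128, 6) = 5423611200; 5423611200 < 6103515625? YES
  n = 129: C(129, 6) = 5688177600; 5688177600 < 6103515625? YES
  n = 130: C(130, 6) = 5963412000; 5963412000 < 6103515625? YES
  n = 131: C(131, 6) = 6249655776; 6249655776 < 6103515625? NO
  n = 132: C(132, 6) = 6547258432; 6547258432 < 6103515625? NO
  n = 133: C(133, 6) = 6856577728; 6856577728 < 6103515625? NO
The largest n with C(n, 6) < 6103515625 is n = 130 (where E[X] = 47707296/48828125 ≈ 0.9770). Hence R_5(6) > 130, i.e. R_5(6) ≥ 131.

Largest n = 130; hence R_5(6) > 130.


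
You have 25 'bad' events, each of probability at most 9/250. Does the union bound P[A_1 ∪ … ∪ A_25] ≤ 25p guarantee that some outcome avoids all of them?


Union bound: P[∪_{i=1}^{25} A_i] ≤ Σ_i P[A_i] ≤ 25·p = 25·(9/250) = 9/10.
Numerically: 9/10 ≈ 0.90000.
Is 9/10 < 1? YES.
Since P[∪ A_i] ≤ 9/10 < 1, the complement has P[∩ A_i^c] ≥ 1 − 9/10 = 1/10 > 0, so some outcome avoids every A_i.

25·p = 9/10 ≈ 0.90000; existence CERTIFIED by the union bound.


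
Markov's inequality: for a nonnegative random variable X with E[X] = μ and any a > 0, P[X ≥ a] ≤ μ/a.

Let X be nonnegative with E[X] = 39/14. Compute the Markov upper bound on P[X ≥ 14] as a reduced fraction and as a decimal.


μ = E[X] = 39/14, a = 14.
Markov: P[X ≥ 14] ≤ μ/a = (39/14)/14 = 39/196.
Numerically: ≈ 0.19898.
(Since a = 14 > μ = 2.78571, the bound 39/196 is < 1 and informative.)

P[X ≥ 14] ≤ 39/196 ≈ 0.19898.
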